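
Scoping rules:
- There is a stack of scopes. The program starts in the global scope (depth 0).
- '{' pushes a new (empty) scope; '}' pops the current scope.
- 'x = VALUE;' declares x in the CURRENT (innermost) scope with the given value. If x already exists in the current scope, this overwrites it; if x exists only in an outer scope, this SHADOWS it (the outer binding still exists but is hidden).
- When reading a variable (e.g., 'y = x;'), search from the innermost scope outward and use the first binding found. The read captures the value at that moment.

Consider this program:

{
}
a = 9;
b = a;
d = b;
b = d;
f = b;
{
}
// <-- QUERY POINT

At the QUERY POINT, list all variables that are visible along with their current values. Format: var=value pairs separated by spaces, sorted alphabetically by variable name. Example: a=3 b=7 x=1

Answer: a=9 b=9 d=9 f=9

Derivation:
Step 1: enter scope (depth=1)
Step 2: exit scope (depth=0)
Step 3: declare a=9 at depth 0
Step 4: declare b=(read a)=9 at depth 0
Step 5: declare d=(read b)=9 at depth 0
Step 6: declare b=(read d)=9 at depth 0
Step 7: declare f=(read b)=9 at depth 0
Step 8: enter scope (depth=1)
Step 9: exit scope (depth=0)
Visible at query point: a=9 b=9 d=9 f=9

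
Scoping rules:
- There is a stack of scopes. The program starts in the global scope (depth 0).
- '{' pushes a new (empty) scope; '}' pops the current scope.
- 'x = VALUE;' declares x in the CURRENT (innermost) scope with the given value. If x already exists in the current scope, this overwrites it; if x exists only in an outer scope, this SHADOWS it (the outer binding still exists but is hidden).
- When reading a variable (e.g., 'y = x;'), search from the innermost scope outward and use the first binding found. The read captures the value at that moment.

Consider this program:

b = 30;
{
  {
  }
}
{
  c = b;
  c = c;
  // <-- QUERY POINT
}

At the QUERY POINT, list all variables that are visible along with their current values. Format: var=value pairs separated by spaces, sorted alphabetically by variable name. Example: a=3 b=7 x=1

Step 1: declare b=30 at depth 0
Step 2: enter scope (depth=1)
Step 3: enter scope (depth=2)
Step 4: exit scope (depth=1)
Step 5: exit scope (depth=0)
Step 6: enter scope (depth=1)
Step 7: declare c=(read b)=30 at depth 1
Step 8: declare c=(read c)=30 at depth 1
Visible at query point: b=30 c=30

Answer: b=30 c=30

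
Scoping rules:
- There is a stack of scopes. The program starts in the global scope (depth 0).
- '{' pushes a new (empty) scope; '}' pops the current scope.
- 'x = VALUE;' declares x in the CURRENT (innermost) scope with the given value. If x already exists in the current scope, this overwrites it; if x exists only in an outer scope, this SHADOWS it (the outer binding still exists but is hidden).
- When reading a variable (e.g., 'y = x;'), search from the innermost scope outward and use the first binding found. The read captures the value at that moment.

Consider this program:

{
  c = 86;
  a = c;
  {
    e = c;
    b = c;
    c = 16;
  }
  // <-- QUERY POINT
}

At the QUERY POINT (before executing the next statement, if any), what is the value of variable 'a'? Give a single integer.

Step 1: enter scope (depth=1)
Step 2: declare c=86 at depth 1
Step 3: declare a=(read c)=86 at depth 1
Step 4: enter scope (depth=2)
Step 5: declare e=(read c)=86 at depth 2
Step 6: declare b=(read c)=86 at depth 2
Step 7: declare c=16 at depth 2
Step 8: exit scope (depth=1)
Visible at query point: a=86 c=86

Answer: 86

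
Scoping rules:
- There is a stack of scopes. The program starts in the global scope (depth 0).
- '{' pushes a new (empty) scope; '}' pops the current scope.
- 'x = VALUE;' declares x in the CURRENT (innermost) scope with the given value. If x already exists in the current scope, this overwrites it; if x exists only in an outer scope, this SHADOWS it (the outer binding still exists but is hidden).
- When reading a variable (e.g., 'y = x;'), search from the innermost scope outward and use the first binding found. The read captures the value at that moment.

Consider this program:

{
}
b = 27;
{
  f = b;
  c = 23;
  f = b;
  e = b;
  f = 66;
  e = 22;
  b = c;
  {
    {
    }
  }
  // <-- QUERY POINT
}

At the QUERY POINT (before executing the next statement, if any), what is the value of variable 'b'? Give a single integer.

Step 1: enter scope (depth=1)
Step 2: exit scope (depth=0)
Step 3: declare b=27 at depth 0
Step 4: enter scope (depth=1)
Step 5: declare f=(read b)=27 at depth 1
Step 6: declare c=23 at depth 1
Step 7: declare f=(read b)=27 at depth 1
Step 8: declare e=(read b)=27 at depth 1
Step 9: declare f=66 at depth 1
Step 10: declare e=22 at depth 1
Step 11: declare b=(read c)=23 at depth 1
Step 12: enter scope (depth=2)
Step 13: enter scope (depth=3)
Step 14: exit scope (depth=2)
Step 15: exit scope (depth=1)
Visible at query point: b=23 c=23 e=22 f=66

Answer: 23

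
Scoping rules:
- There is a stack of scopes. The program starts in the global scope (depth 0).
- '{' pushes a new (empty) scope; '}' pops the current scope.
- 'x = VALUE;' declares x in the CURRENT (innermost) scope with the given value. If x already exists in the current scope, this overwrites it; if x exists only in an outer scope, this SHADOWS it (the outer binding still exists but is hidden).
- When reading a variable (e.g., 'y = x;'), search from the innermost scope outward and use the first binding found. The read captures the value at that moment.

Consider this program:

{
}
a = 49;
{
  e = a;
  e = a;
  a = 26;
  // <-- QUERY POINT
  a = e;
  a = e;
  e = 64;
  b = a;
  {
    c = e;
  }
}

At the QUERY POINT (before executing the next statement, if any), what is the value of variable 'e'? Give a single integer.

Step 1: enter scope (depth=1)
Step 2: exit scope (depth=0)
Step 3: declare a=49 at depth 0
Step 4: enter scope (depth=1)
Step 5: declare e=(read a)=49 at depth 1
Step 6: declare e=(read a)=49 at depth 1
Step 7: declare a=26 at depth 1
Visible at query point: a=26 e=49

Answer: 49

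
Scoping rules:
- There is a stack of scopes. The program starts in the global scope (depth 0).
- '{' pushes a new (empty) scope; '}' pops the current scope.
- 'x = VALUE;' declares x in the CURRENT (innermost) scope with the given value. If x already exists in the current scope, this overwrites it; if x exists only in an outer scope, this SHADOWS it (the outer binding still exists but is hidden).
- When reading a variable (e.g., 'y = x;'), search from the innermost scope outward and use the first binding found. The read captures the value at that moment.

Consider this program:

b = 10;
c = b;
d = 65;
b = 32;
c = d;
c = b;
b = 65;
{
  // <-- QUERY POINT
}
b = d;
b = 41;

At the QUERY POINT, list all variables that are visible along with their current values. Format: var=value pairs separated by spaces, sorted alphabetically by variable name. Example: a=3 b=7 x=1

Step 1: declare b=10 at depth 0
Step 2: declare c=(read b)=10 at depth 0
Step 3: declare d=65 at depth 0
Step 4: declare b=32 at depth 0
Step 5: declare c=(read d)=65 at depth 0
Step 6: declare c=(read b)=32 at depth 0
Step 7: declare b=65 at depth 0
Step 8: enter scope (depth=1)
Visible at query point: b=65 c=32 d=65

Answer: b=65 c=32 d=65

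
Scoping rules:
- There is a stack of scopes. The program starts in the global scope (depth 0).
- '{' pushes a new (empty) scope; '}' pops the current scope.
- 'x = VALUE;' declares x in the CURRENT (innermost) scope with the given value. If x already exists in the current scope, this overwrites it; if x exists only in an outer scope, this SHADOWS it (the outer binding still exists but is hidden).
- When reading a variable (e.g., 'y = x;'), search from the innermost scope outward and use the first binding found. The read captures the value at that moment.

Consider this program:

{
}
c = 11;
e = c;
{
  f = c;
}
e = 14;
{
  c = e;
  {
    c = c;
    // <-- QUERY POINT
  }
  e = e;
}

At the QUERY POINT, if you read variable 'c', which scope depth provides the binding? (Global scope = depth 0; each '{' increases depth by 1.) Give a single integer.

Answer: 2

Derivation:
Step 1: enter scope (depth=1)
Step 2: exit scope (depth=0)
Step 3: declare c=11 at depth 0
Step 4: declare e=(read c)=11 at depth 0
Step 5: enter scope (depth=1)
Step 6: declare f=(read c)=11 at depth 1
Step 7: exit scope (depth=0)
Step 8: declare e=14 at depth 0
Step 9: enter scope (depth=1)
Step 10: declare c=(read e)=14 at depth 1
Step 11: enter scope (depth=2)
Step 12: declare c=(read c)=14 at depth 2
Visible at query point: c=14 e=14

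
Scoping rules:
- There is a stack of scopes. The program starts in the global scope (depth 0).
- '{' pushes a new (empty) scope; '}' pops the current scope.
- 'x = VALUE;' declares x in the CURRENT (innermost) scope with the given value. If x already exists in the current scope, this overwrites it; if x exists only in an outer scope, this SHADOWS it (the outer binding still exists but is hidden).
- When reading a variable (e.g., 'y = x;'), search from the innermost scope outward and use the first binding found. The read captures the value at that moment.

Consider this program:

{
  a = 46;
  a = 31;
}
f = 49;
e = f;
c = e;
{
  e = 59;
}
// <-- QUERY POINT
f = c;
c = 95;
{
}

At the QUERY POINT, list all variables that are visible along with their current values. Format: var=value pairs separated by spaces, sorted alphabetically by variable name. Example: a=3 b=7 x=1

Step 1: enter scope (depth=1)
Step 2: declare a=46 at depth 1
Step 3: declare a=31 at depth 1
Step 4: exit scope (depth=0)
Step 5: declare f=49 at depth 0
Step 6: declare e=(read f)=49 at depth 0
Step 7: declare c=(read e)=49 at depth 0
Step 8: enter scope (depth=1)
Step 9: declare e=59 at depth 1
Step 10: exit scope (depth=0)
Visible at query point: c=49 e=49 f=49

Answer: c=49 e=49 f=49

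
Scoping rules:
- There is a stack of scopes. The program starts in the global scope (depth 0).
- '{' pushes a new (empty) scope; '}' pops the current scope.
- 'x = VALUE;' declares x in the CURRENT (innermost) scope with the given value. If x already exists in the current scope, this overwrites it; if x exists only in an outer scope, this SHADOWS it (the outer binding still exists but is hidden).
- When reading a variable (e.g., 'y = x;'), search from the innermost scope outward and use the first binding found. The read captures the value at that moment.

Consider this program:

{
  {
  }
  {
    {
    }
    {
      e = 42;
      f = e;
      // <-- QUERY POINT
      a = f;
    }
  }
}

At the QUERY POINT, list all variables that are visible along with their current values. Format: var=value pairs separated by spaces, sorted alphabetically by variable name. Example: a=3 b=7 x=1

Step 1: enter scope (depth=1)
Step 2: enter scope (depth=2)
Step 3: exit scope (depth=1)
Step 4: enter scope (depth=2)
Step 5: enter scope (depth=3)
Step 6: exit scope (depth=2)
Step 7: enter scope (depth=3)
Step 8: declare e=42 at depth 3
Step 9: declare f=(read e)=42 at depth 3
Visible at query point: e=42 f=42

Answer: e=42 f=42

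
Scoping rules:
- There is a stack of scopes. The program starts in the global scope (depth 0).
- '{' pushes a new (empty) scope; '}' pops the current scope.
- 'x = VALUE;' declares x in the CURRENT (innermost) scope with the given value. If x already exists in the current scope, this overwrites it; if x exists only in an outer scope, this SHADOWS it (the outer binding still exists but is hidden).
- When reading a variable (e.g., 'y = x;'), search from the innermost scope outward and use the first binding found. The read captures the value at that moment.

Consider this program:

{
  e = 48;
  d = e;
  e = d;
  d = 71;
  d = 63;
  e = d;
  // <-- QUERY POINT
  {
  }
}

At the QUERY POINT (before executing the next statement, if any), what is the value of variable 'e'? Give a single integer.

Step 1: enter scope (depth=1)
Step 2: declare e=48 at depth 1
Step 3: declare d=(read e)=48 at depth 1
Step 4: declare e=(read d)=48 at depth 1
Step 5: declare d=71 at depth 1
Step 6: declare d=63 at depth 1
Step 7: declare e=(read d)=63 at depth 1
Visible at query point: d=63 e=63

Answer: 63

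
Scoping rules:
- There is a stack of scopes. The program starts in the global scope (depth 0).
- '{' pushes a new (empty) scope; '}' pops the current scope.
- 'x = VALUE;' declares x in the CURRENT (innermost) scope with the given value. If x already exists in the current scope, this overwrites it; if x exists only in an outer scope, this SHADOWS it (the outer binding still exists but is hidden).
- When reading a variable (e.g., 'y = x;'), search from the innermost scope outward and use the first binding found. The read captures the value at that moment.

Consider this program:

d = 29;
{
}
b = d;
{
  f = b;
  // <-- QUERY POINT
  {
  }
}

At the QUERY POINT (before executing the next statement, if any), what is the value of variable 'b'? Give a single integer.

Step 1: declare d=29 at depth 0
Step 2: enter scope (depth=1)
Step 3: exit scope (depth=0)
Step 4: declare b=(read d)=29 at depth 0
Step 5: enter scope (depth=1)
Step 6: declare f=(read b)=29 at depth 1
Visible at query point: b=29 d=29 f=29

Answer: 29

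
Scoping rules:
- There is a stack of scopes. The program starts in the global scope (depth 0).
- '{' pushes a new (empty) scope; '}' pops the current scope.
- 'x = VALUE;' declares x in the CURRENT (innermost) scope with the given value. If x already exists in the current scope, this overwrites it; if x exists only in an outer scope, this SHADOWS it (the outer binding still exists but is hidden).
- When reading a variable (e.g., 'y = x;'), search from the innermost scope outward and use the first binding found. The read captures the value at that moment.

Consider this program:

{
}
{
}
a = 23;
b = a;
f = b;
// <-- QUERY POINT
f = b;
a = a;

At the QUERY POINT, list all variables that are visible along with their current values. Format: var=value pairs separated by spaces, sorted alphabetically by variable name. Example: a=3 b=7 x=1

Step 1: enter scope (depth=1)
Step 2: exit scope (depth=0)
Step 3: enter scope (depth=1)
Step 4: exit scope (depth=0)
Step 5: declare a=23 at depth 0
Step 6: declare b=(read a)=23 at depth 0
Step 7: declare f=(read b)=23 at depth 0
Visible at query point: a=23 b=23 f=23

Answer: a=23 b=23 f=23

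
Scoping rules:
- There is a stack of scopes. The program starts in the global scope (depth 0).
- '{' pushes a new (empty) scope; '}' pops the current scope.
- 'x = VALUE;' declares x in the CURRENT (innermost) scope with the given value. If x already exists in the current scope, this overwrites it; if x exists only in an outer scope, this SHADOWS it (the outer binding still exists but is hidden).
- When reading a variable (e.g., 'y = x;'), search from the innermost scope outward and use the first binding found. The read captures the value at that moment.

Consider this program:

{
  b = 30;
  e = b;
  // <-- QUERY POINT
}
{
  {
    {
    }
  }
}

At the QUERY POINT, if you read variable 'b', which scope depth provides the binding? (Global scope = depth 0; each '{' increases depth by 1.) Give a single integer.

Step 1: enter scope (depth=1)
Step 2: declare b=30 at depth 1
Step 3: declare e=(read b)=30 at depth 1
Visible at query point: b=30 e=30

Answer: 1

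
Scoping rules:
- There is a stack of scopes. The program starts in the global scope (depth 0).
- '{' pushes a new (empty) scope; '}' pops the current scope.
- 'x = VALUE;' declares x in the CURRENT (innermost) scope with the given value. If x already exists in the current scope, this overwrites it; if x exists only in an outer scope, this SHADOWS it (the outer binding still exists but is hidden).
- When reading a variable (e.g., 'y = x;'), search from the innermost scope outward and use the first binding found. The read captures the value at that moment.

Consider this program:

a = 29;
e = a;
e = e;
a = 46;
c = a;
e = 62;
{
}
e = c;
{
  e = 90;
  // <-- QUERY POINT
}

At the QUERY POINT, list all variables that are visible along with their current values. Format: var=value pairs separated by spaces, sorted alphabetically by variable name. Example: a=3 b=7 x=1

Answer: a=46 c=46 e=90

Derivation:
Step 1: declare a=29 at depth 0
Step 2: declare e=(read a)=29 at depth 0
Step 3: declare e=(read e)=29 at depth 0
Step 4: declare a=46 at depth 0
Step 5: declare c=(read a)=46 at depth 0
Step 6: declare e=62 at depth 0
Step 7: enter scope (depth=1)
Step 8: exit scope (depth=0)
Step 9: declare e=(read c)=46 at depth 0
Step 10: enter scope (depth=1)
Step 11: declare e=90 at depth 1
Visible at query point: a=46 c=46 e=90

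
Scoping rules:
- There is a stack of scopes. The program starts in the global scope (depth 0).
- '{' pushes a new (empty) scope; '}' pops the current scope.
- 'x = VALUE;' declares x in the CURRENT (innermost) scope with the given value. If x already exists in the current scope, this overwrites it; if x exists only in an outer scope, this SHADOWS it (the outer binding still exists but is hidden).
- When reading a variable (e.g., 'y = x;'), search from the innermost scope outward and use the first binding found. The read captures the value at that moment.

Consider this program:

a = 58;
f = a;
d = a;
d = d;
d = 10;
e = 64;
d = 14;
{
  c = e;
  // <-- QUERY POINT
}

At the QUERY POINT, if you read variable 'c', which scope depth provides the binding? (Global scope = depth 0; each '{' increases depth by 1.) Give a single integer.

Answer: 1

Derivation:
Step 1: declare a=58 at depth 0
Step 2: declare f=(read a)=58 at depth 0
Step 3: declare d=(read a)=58 at depth 0
Step 4: declare d=(read d)=58 at depth 0
Step 5: declare d=10 at depth 0
Step 6: declare e=64 at depth 0
Step 7: declare d=14 at depth 0
Step 8: enter scope (depth=1)
Step 9: declare c=(read e)=64 at depth 1
Visible at query point: a=58 c=64 d=14 e=64 f=58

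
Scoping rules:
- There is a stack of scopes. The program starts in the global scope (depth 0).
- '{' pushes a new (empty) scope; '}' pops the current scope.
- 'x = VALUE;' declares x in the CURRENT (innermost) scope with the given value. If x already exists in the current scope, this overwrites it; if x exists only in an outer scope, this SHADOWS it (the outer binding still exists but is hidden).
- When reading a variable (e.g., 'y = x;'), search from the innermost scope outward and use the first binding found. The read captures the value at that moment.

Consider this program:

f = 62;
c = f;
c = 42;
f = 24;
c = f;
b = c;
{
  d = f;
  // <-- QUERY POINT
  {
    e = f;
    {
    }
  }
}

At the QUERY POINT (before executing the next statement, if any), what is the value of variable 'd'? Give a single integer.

Answer: 24

Derivation:
Step 1: declare f=62 at depth 0
Step 2: declare c=(read f)=62 at depth 0
Step 3: declare c=42 at depth 0
Step 4: declare f=24 at depth 0
Step 5: declare c=(read f)=24 at depth 0
Step 6: declare b=(read c)=24 at depth 0
Step 7: enter scope (depth=1)
Step 8: declare d=(read f)=24 at depth 1
Visible at query point: b=24 c=24 d=24 f=24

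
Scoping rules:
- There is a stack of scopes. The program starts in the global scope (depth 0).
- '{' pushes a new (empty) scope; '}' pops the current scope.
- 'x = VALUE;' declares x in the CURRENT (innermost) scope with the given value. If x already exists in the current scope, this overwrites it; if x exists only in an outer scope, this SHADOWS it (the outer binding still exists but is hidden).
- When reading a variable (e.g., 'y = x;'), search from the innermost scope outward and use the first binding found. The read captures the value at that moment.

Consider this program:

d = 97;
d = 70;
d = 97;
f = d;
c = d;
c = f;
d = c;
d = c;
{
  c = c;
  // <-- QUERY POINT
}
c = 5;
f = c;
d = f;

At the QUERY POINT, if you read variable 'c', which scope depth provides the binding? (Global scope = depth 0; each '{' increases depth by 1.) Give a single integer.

Answer: 1

Derivation:
Step 1: declare d=97 at depth 0
Step 2: declare d=70 at depth 0
Step 3: declare d=97 at depth 0
Step 4: declare f=(read d)=97 at depth 0
Step 5: declare c=(read d)=97 at depth 0
Step 6: declare c=(read f)=97 at depth 0
Step 7: declare d=(read c)=97 at depth 0
Step 8: declare d=(read c)=97 at depth 0
Step 9: enter scope (depth=1)
Step 10: declare c=(read c)=97 at depth 1
Visible at query point: c=97 d=97 f=97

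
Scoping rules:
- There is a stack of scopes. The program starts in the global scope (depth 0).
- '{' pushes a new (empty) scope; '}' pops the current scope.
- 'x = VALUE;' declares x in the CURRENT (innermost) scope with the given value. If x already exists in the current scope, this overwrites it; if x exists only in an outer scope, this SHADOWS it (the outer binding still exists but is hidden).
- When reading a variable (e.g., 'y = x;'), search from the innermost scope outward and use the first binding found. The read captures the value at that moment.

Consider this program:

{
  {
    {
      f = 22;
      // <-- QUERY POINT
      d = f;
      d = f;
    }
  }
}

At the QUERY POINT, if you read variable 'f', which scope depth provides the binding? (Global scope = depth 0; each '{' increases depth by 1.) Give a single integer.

Step 1: enter scope (depth=1)
Step 2: enter scope (depth=2)
Step 3: enter scope (depth=3)
Step 4: declare f=22 at depth 3
Visible at query point: f=22

Answer: 3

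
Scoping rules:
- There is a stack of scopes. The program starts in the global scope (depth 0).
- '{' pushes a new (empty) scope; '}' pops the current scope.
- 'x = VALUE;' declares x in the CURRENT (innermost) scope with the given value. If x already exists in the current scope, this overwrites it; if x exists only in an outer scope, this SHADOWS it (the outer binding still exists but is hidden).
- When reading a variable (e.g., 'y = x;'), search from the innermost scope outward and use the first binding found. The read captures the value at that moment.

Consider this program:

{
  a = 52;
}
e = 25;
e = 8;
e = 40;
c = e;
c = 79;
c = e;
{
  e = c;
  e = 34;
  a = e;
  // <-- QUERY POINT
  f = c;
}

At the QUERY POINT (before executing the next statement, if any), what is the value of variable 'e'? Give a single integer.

Step 1: enter scope (depth=1)
Step 2: declare a=52 at depth 1
Step 3: exit scope (depth=0)
Step 4: declare e=25 at depth 0
Step 5: declare e=8 at depth 0
Step 6: declare e=40 at depth 0
Step 7: declare c=(read e)=40 at depth 0
Step 8: declare c=79 at depth 0
Step 9: declare c=(read e)=40 at depth 0
Step 10: enter scope (depth=1)
Step 11: declare e=(read c)=40 at depth 1
Step 12: declare e=34 at depth 1
Step 13: declare a=(read e)=34 at depth 1
Visible at query point: a=34 c=40 e=34

Answer: 34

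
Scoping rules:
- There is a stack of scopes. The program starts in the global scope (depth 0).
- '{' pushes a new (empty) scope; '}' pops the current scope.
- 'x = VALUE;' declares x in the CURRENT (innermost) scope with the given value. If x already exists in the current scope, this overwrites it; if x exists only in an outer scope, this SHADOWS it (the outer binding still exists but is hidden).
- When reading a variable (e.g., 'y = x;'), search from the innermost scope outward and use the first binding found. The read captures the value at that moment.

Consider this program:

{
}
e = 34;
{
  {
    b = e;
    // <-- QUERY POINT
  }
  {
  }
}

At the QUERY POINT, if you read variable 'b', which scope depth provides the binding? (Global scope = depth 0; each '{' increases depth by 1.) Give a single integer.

Answer: 2

Derivation:
Step 1: enter scope (depth=1)
Step 2: exit scope (depth=0)
Step 3: declare e=34 at depth 0
Step 4: enter scope (depth=1)
Step 5: enter scope (depth=2)
Step 6: declare b=(read e)=34 at depth 2
Visible at query point: b=34 e=34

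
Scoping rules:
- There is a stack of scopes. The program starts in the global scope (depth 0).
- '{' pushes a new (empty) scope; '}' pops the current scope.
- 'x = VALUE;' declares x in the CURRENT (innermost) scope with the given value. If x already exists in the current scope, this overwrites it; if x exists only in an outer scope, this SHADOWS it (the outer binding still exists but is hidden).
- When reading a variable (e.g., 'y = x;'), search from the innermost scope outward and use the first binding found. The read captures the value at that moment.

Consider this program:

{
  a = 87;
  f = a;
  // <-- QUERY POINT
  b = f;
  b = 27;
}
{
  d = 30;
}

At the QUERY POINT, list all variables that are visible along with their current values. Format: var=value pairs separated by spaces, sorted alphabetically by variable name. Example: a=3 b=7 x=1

Step 1: enter scope (depth=1)
Step 2: declare a=87 at depth 1
Step 3: declare f=(read a)=87 at depth 1
Visible at query point: a=87 f=87

Answer: a=87 f=87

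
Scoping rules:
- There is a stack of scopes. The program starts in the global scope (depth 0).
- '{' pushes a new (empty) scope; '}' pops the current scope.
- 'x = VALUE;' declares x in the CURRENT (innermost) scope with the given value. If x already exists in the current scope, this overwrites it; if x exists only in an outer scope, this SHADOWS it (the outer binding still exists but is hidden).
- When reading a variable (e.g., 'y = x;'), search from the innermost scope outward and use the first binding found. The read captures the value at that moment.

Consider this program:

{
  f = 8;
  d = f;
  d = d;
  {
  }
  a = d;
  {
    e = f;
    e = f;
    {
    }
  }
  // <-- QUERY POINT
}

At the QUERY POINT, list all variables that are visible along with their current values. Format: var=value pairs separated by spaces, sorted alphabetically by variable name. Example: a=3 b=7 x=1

Step 1: enter scope (depth=1)
Step 2: declare f=8 at depth 1
Step 3: declare d=(read f)=8 at depth 1
Step 4: declare d=(read d)=8 at depth 1
Step 5: enter scope (depth=2)
Step 6: exit scope (depth=1)
Step 7: declare a=(read d)=8 at depth 1
Step 8: enter scope (depth=2)
Step 9: declare e=(read f)=8 at depth 2
Step 10: declare e=(read f)=8 at depth 2
Step 11: enter scope (depth=3)
Step 12: exit scope (depth=2)
Step 13: exit scope (depth=1)
Visible at query point: a=8 d=8 f=8

Answer: a=8 d=8 f=8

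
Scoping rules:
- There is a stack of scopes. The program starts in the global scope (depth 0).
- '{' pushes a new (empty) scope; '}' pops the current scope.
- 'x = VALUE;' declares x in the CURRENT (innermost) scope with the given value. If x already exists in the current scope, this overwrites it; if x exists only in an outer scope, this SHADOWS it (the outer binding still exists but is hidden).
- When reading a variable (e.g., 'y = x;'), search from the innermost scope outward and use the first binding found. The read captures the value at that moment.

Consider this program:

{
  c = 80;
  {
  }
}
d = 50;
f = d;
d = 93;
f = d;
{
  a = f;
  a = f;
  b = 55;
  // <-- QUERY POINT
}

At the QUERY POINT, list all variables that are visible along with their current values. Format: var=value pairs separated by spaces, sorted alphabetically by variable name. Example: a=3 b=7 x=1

Step 1: enter scope (depth=1)
Step 2: declare c=80 at depth 1
Step 3: enter scope (depth=2)
Step 4: exit scope (depth=1)
Step 5: exit scope (depth=0)
Step 6: declare d=50 at depth 0
Step 7: declare f=(read d)=50 at depth 0
Step 8: declare d=93 at depth 0
Step 9: declare f=(read d)=93 at depth 0
Step 10: enter scope (depth=1)
Step 11: declare a=(read f)=93 at depth 1
Step 12: declare a=(read f)=93 at depth 1
Step 13: declare b=55 at depth 1
Visible at query point: a=93 b=55 d=93 f=93

Answer: a=93 b=55 d=93 f=93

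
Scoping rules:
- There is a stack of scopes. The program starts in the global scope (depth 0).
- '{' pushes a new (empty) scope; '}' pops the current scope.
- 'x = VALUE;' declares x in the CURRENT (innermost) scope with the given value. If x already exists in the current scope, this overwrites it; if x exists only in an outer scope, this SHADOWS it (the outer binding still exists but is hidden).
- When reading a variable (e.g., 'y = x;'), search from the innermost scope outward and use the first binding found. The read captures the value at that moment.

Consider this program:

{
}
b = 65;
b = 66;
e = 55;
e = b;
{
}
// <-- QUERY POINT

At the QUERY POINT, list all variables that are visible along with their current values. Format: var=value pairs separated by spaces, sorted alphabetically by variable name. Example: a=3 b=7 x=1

Answer: b=66 e=66

Derivation:
Step 1: enter scope (depth=1)
Step 2: exit scope (depth=0)
Step 3: declare b=65 at depth 0
Step 4: declare b=66 at depth 0
Step 5: declare e=55 at depth 0
Step 6: declare e=(read b)=66 at depth 0
Step 7: enter scope (depth=1)
Step 8: exit scope (depth=0)
Visible at query point: b=66 e=66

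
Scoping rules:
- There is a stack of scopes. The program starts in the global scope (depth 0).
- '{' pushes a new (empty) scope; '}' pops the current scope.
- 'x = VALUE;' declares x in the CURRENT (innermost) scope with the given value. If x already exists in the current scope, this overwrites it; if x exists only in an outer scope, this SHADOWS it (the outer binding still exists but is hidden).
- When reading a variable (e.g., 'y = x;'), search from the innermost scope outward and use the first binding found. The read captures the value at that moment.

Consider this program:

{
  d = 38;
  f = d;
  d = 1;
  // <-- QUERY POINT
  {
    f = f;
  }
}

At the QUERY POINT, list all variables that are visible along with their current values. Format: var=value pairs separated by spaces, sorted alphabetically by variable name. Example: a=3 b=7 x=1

Answer: d=1 f=38

Derivation:
Step 1: enter scope (depth=1)
Step 2: declare d=38 at depth 1
Step 3: declare f=(read d)=38 at depth 1
Step 4: declare d=1 at depth 1
Visible at query point: d=1 f=38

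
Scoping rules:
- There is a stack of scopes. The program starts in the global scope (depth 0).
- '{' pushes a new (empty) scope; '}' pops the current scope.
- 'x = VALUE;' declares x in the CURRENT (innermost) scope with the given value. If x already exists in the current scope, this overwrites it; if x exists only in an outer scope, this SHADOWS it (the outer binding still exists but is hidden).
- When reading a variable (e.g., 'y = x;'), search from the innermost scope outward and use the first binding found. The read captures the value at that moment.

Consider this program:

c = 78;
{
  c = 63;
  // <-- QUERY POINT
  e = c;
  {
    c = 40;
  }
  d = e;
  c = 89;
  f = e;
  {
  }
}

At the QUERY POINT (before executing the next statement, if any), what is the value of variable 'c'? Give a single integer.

Answer: 63

Derivation:
Step 1: declare c=78 at depth 0
Step 2: enter scope (depth=1)
Step 3: declare c=63 at depth 1
Visible at query point: c=63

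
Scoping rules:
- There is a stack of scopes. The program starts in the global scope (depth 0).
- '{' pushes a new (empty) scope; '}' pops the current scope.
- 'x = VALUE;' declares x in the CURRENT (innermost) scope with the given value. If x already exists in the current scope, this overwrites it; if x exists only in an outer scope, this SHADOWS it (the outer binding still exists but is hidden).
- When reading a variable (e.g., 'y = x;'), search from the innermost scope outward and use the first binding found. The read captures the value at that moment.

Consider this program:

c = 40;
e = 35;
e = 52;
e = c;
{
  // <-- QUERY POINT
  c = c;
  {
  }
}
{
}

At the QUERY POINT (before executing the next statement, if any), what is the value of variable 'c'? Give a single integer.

Step 1: declare c=40 at depth 0
Step 2: declare e=35 at depth 0
Step 3: declare e=52 at depth 0
Step 4: declare e=(read c)=40 at depth 0
Step 5: enter scope (depth=1)
Visible at query point: c=40 e=40

Answer: 40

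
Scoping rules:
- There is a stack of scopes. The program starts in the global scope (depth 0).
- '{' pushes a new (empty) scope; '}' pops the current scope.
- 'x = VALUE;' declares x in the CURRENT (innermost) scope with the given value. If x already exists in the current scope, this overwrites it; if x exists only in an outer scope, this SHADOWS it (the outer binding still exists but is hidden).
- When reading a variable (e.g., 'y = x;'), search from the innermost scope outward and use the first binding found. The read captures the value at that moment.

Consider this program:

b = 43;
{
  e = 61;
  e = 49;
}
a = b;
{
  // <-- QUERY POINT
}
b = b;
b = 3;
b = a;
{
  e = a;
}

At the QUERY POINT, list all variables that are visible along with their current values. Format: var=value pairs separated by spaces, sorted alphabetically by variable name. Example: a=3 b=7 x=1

Answer: a=43 b=43

Derivation:
Step 1: declare b=43 at depth 0
Step 2: enter scope (depth=1)
Step 3: declare e=61 at depth 1
Step 4: declare e=49 at depth 1
Step 5: exit scope (depth=0)
Step 6: declare a=(read b)=43 at depth 0
Step 7: enter scope (depth=1)
Visible at query point: a=43 b=43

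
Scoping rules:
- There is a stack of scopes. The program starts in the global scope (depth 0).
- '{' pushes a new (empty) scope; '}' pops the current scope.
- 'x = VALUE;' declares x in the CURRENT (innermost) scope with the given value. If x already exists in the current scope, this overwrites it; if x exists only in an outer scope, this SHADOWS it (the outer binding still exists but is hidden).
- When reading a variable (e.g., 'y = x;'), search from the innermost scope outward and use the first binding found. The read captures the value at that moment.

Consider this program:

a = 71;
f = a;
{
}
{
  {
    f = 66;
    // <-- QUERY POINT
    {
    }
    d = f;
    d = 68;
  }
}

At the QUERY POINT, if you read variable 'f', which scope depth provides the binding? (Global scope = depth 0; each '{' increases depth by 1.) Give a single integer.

Answer: 2

Derivation:
Step 1: declare a=71 at depth 0
Step 2: declare f=(read a)=71 at depth 0
Step 3: enter scope (depth=1)
Step 4: exit scope (depth=0)
Step 5: enter scope (depth=1)
Step 6: enter scope (depth=2)
Step 7: declare f=66 at depth 2
Visible at query point: a=71 f=66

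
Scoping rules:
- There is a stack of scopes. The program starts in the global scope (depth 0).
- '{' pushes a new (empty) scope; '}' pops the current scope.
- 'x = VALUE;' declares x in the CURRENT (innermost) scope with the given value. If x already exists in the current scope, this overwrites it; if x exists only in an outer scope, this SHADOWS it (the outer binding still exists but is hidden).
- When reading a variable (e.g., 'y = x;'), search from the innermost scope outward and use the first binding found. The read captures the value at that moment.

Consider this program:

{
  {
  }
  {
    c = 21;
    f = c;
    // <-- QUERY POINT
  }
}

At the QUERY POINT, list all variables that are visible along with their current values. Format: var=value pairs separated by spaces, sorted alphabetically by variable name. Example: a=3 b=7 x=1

Step 1: enter scope (depth=1)
Step 2: enter scope (depth=2)
Step 3: exit scope (depth=1)
Step 4: enter scope (depth=2)
Step 5: declare c=21 at depth 2
Step 6: declare f=(read c)=21 at depth 2
Visible at query point: c=21 f=21

Answer: c=21 f=21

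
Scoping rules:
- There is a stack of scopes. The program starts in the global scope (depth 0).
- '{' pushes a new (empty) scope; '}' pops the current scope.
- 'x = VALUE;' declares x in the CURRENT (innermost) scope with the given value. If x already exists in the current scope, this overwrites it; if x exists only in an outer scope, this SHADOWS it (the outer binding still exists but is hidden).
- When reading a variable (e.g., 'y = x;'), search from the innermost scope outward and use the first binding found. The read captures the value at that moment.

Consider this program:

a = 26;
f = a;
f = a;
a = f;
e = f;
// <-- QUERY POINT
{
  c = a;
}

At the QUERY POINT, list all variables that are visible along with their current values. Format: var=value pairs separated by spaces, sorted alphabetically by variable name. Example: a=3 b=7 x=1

Answer: a=26 e=26 f=26

Derivation:
Step 1: declare a=26 at depth 0
Step 2: declare f=(read a)=26 at depth 0
Step 3: declare f=(read a)=26 at depth 0
Step 4: declare a=(read f)=26 at depth 0
Step 5: declare e=(read f)=26 at depth 0
Visible at query point: a=26 e=26 f=26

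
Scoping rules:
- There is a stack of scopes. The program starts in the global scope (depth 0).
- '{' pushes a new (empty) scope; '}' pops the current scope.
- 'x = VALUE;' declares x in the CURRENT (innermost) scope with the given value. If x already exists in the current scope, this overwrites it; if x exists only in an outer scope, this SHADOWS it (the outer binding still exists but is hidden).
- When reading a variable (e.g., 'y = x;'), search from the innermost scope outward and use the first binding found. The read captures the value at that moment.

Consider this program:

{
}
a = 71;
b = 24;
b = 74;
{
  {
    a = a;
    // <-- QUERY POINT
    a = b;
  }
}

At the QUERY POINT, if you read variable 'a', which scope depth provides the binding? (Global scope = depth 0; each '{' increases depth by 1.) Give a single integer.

Step 1: enter scope (depth=1)
Step 2: exit scope (depth=0)
Step 3: declare a=71 at depth 0
Step 4: declare b=24 at depth 0
Step 5: declare b=74 at depth 0
Step 6: enter scope (depth=1)
Step 7: enter scope (depth=2)
Step 8: declare a=(read a)=71 at depth 2
Visible at query point: a=71 b=74

Answer: 2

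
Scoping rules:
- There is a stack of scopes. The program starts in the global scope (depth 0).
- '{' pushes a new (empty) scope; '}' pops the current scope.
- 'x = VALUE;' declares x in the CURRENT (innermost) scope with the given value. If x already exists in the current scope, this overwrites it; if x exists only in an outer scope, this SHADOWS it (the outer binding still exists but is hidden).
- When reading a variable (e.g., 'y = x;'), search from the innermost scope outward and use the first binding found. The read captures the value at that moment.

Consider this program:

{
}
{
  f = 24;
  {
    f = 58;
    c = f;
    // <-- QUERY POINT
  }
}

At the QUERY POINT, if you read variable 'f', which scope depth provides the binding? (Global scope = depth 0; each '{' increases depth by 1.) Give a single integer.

Step 1: enter scope (depth=1)
Step 2: exit scope (depth=0)
Step 3: enter scope (depth=1)
Step 4: declare f=24 at depth 1
Step 5: enter scope (depth=2)
Step 6: declare f=58 at depth 2
Step 7: declare c=(read f)=58 at depth 2
Visible at query point: c=58 f=58

Answer: 2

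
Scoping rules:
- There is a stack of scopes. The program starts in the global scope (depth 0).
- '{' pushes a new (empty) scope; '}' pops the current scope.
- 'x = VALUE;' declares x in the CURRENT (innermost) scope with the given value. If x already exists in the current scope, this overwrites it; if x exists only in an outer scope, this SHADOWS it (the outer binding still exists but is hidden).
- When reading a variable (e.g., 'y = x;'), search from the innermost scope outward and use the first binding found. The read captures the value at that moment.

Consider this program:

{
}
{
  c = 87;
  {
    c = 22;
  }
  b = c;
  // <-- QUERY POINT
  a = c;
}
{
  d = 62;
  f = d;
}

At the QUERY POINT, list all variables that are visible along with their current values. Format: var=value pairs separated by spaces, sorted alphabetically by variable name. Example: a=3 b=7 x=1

Answer: b=87 c=87

Derivation:
Step 1: enter scope (depth=1)
Step 2: exit scope (depth=0)
Step 3: enter scope (depth=1)
Step 4: declare c=87 at depth 1
Step 5: enter scope (depth=2)
Step 6: declare c=22 at depth 2
Step 7: exit scope (depth=1)
Step 8: declare b=(read c)=87 at depth 1
Visible at query point: b=87 c=87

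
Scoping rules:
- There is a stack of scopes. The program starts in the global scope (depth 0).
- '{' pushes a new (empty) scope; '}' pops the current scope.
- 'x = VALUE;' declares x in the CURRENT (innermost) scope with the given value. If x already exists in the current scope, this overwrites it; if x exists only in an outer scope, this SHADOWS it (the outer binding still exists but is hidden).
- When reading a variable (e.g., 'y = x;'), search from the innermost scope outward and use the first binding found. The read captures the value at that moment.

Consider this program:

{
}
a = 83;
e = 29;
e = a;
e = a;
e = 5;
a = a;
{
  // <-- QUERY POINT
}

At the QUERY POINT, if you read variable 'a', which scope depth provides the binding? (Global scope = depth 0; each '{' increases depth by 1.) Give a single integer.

Answer: 0

Derivation:
Step 1: enter scope (depth=1)
Step 2: exit scope (depth=0)
Step 3: declare a=83 at depth 0
Step 4: declare e=29 at depth 0
Step 5: declare e=(read a)=83 at depth 0
Step 6: declare e=(read a)=83 at depth 0
Step 7: declare e=5 at depth 0
Step 8: declare a=(read a)=83 at depth 0
Step 9: enter scope (depth=1)
Visible at query point: a=83 e=5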